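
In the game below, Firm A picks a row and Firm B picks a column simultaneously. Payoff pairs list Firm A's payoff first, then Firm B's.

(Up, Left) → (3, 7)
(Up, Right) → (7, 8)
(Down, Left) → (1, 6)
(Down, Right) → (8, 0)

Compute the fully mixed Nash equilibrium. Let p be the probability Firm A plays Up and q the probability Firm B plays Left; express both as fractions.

In a mixed NE each player is indifferent between their pure strategies, so the opponent's mix sets the indifference.
Firm B indifferent between Left and Right: p·7 + (1−p)·6 = p·8 + (1−p)·0 ⟹ 6 + 1p = 0 + 8p ⟹ p = 6/7.
Firm A indifferent between Up and Down: q·3 + (1−q)·7 = q·1 + (1−q)·8 ⟹ 7 + (-4)q = 8 + (-7)q ⟹ q = 1/3.

p = 6/7, q = 1/3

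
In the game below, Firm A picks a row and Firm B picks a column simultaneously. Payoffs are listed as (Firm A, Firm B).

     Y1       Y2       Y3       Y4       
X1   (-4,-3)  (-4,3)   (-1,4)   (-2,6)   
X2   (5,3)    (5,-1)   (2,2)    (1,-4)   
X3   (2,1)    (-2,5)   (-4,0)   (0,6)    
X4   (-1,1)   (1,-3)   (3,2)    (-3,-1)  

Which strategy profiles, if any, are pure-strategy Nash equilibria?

A profile is a Nash equilibrium when each player is best-responding to the other.
Firm A's best responses — vs Y1: X2 (payoff 5); vs Y2: X2 (payoff 5); vs Y3: X4 (payoff 3); vs Y4: X2 (payoff 1).
Firm B's best responses — vs X1: Y4 (payoff 6); vs X2: Y1 (payoff 3); vs X3: Y4 (payoff 6); vs X4: Y3 (payoff 2).
Mutual best responses occur at (X2, Y1) and (X4, Y3); at each, neither player gains by switching.

(X2, Y1) and (X4, Y3)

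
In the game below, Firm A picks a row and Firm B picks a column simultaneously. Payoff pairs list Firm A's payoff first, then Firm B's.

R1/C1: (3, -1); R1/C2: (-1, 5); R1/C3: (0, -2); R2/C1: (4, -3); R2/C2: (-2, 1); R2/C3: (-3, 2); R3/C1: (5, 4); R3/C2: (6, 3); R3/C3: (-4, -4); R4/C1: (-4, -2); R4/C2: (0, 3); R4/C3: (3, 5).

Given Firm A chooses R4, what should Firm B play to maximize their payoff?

C3

With Firm A fixed at R4, Firm B's payoffs are: C1 → -2, C2 → 3, C3 → 5.
The maximum is 5, achieved by C3.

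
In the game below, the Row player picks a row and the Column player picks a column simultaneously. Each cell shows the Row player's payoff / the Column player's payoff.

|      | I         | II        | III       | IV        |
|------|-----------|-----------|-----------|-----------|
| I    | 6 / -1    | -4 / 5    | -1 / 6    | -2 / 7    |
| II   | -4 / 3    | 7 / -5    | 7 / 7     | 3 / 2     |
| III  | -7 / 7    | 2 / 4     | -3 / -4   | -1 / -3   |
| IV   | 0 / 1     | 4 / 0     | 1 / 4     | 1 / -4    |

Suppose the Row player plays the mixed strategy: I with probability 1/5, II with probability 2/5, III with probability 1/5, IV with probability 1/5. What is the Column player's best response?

The Column player's best reply maximizes expected payoff against the mix.
I: (1/5)·(-1) + (2/5)·3 + (1/5)·7 + (1/5)·1 = 13/5
II: (1/5)·5 + (2/5)·(-5) + (1/5)·4 + (1/5)·0 = -1/5
III: (1/5)·6 + (2/5)·7 + (1/5)·(-4) + (1/5)·4 = 4
IV: (1/5)·7 + (2/5)·2 + (1/5)·(-3) + (1/5)·(-4) = 4/5
Highest expected payoff is 4, from III.

III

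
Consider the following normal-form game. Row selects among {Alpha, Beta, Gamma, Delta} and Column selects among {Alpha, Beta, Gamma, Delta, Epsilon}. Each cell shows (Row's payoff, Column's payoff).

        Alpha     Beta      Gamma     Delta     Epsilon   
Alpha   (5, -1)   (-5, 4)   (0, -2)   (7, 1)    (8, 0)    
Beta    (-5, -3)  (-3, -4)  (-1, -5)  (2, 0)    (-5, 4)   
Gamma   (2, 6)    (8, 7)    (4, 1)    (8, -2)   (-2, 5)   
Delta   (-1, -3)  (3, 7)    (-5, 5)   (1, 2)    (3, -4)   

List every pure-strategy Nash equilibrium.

(Gamma, Beta)

Find each player's best response to every opponent strategy; NE are the intersections.
Row's best responses — vs Alpha: Alpha (payoff 5); vs Beta: Gamma (payoff 8); vs Gamma: Gamma (payoff 4); vs Delta: Gamma (payoff 8); vs Epsilon: Alpha (payoff 8).
Column's best responses — vs Alpha: Beta (payoff 4); vs Beta: Epsilon (payoff 4); vs Gamma: Beta (payoff 7); vs Delta: Beta (payoff 7).
The only mutual best response is (Gamma, Beta); neither player gains by switching there.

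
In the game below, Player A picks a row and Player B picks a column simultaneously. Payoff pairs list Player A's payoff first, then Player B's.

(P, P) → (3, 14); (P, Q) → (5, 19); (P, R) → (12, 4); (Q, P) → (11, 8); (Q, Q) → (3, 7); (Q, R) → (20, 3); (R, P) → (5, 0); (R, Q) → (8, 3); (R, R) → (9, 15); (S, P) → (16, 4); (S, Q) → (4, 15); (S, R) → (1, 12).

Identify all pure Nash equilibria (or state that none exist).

Check mutual best responses: a cell is a NE iff neither player can gain by unilaterally deviating.
Player A's best responses — vs P: S (payoff 16); vs Q: R (payoff 8); vs R: Q (payoff 20).
Player B's best responses — vs P: Q (payoff 19); vs Q: P (payoff 8); vs R: R (payoff 15); vs S: Q (payoff 15).
No cell has both players best-responding. For instance, Player A's best reply to R is Q, but against Q Player B prefers P over R.

There is no pure-strategy Nash equilibrium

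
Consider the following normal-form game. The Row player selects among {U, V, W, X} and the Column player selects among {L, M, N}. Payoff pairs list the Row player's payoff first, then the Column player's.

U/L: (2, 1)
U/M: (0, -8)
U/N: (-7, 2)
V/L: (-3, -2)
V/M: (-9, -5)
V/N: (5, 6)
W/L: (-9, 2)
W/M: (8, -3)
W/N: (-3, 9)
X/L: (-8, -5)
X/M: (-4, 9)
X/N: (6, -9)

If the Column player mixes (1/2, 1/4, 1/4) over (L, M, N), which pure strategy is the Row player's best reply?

Compute the Row player's expected payoff from each pure strategy against the given mix.
U: (1/2)·2 + (1/4)·0 + (1/4)·(-7) = -3/4
V: (1/2)·(-3) + (1/4)·(-9) + (1/4)·5 = -5/2
W: (1/2)·(-9) + (1/4)·8 + (1/4)·(-3) = -13/4
X: (1/2)·(-8) + (1/4)·(-4) + (1/4)·6 = -7/2
Highest expected payoff is -3/4, from U.

U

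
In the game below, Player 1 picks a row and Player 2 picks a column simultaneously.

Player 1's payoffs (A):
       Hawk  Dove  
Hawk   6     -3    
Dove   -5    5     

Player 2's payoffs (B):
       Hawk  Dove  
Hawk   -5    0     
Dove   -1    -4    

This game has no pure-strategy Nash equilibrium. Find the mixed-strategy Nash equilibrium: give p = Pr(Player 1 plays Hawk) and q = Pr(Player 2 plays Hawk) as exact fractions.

Each player's mixing probability is pinned down by making the *other* player indifferent.
Player 2 indifferent between Hawk and Dove: p·(-5) + (1−p)·(-1) = p·0 + (1−p)·(-4) ⟹ (-1) + (-4)p = (-4) + 4p ⟹ p = 3/8.
Player 1 indifferent between Hawk and Dove: q·6 + (1−q)·(-3) = q·(-5) + (1−q)·5 ⟹ (-3) + 9q = 5 + (-10)q ⟹ q = 8/19.

p = 3/8, q = 8/19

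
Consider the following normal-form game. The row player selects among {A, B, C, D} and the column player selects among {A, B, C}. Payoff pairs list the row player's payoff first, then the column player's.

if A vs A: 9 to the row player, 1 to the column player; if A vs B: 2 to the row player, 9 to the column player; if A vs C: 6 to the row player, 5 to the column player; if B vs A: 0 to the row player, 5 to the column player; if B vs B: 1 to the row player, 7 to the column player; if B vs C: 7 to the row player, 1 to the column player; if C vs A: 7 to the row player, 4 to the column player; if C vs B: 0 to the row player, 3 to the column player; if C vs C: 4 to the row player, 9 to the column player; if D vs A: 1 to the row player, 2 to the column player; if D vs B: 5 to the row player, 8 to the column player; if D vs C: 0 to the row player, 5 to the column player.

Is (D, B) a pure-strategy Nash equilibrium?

Yes

Holding the column player at B: the row player gets 5 from D, versus 2 from A, 1 from B, 0 from C. No profitable deviation for the row player.
Holding the row player at D: the column player gets 8 from B, versus 2 from A, 5 from C. No profitable deviation for the column player either.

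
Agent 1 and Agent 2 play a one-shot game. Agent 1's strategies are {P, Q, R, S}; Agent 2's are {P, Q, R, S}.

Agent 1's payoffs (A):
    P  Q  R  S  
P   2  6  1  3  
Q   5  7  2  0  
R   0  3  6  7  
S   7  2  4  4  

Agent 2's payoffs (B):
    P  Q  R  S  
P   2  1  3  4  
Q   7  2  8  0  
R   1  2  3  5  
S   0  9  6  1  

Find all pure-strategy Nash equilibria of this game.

(R, S)

Find each player's best response to every opponent strategy; NE are the intersections.
Agent 1's best responses — vs P: S (payoff 7); vs Q: Q (payoff 7); vs R: R (payoff 6); vs S: R (payoff 7).
Agent 2's best responses — vs P: S (payoff 4); vs Q: R (payoff 8); vs R: S (payoff 5); vs S: Q (payoff 9).
The only mutual best response is (R, S); neither player gains by switching there.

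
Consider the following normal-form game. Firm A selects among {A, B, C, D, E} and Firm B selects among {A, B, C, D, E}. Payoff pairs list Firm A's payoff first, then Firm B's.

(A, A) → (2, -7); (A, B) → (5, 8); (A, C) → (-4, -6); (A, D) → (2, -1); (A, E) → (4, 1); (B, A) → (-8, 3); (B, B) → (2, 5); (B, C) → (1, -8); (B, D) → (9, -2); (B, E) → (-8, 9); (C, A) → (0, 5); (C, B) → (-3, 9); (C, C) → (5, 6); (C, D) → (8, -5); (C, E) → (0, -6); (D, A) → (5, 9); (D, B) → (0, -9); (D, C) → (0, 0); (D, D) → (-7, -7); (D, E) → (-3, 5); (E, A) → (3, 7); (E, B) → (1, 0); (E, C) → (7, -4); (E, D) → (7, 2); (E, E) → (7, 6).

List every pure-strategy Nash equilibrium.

Check mutual best responses: a cell is a NE iff neither player can gain by unilaterally deviating.
Firm A's best responses — vs A: D (payoff 5); vs B: A (payoff 5); vs C: E (payoff 7); vs D: B (payoff 9); vs E: E (payoff 7).
Firm B's best responses — vs A: B (payoff 8); vs B: E (payoff 9); vs C: B (payoff 9); vs D: A (payoff 9); vs E: A (payoff 7).
Mutual best responses occur at (A, B) and (D, A); at each, neither player gains by switching.

(A, B) and (D, A)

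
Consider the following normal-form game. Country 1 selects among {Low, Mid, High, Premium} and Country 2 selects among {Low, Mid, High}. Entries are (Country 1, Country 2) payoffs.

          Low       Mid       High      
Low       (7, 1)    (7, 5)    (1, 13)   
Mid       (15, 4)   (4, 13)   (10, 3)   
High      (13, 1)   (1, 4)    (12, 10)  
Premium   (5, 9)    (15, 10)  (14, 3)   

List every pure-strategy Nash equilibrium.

Find each player's best response to every opponent strategy; NE are the intersections.
Country 1's best responses — vs Low: Mid (payoff 15); vs Mid: Premium (payoff 15); vs High: Premium (payoff 14).
Country 2's best responses — vs Low: High (payoff 13); vs Mid: Mid (payoff 13); vs High: High (payoff 10); vs Premium: Mid (payoff 10).
The only mutual best response is (Premium, Mid); neither player gains by switching there.

(Premium, Mid)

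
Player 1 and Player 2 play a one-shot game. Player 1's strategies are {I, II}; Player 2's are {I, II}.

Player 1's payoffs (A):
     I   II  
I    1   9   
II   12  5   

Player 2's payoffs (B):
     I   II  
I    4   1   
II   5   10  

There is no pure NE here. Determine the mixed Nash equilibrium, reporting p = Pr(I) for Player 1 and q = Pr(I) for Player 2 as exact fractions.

In a mixed NE each player is indifferent between their pure strategies, so the opponent's mix sets the indifference.
Player 2 indifferent between I and II: p·4 + (1−p)·5 = p·1 + (1−p)·10 ⟹ 5 + (-1)p = 10 + (-9)p ⟹ p = 5/8.
Player 1 indifferent between I and II: q·1 + (1−q)·9 = q·12 + (1−q)·5 ⟹ 9 + (-8)q = 5 + 7q ⟹ q = 4/15.

p = 5/8, q = 4/15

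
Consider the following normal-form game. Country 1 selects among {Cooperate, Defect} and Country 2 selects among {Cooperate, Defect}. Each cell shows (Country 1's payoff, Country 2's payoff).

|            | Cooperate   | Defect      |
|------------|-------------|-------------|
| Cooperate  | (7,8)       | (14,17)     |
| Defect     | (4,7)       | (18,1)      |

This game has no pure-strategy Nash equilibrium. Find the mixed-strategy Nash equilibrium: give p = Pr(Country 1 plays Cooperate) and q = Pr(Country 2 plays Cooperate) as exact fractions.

p = 2/5, q = 4/7

In a mixed NE each player is indifferent between their pure strategies, so the opponent's mix sets the indifference.
Country 2 indifferent between Cooperate and Defect: p·8 + (1−p)·7 = p·17 + (1−p)·1 ⟹ 7 + 1p = 1 + 16p ⟹ p = 2/5.
Country 1 indifferent between Cooperate and Defect: q·7 + (1−q)·14 = q·4 + (1−q)·18 ⟹ 14 + (-7)q = 18 + (-14)q ⟹ q = 4/7.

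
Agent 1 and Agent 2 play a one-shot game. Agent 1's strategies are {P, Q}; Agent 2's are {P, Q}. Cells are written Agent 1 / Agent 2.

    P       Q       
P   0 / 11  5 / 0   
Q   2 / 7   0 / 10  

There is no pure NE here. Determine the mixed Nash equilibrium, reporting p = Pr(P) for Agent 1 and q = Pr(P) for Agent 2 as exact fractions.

p = 3/14, q = 5/7

In a mixed NE each player is indifferent between their pure strategies, so the opponent's mix sets the indifference.
Agent 2 indifferent between P and Q: p·11 + (1−p)·7 = p·0 + (1−p)·10 ⟹ 7 + 4p = 10 + (-10)p ⟹ p = 3/14.
Agent 1 indifferent between P and Q: q·0 + (1−q)·5 = q·2 + (1−q)·0 ⟹ 5 + (-5)q = 0 + 2q ⟹ q = 5/7.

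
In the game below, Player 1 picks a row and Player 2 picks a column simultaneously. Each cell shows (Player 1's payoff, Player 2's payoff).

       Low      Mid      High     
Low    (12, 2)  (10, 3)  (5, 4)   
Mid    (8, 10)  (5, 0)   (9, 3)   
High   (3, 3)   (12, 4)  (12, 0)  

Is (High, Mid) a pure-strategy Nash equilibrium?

Yes

Holding Player 2 at Mid: Player 1 gets 12 from High, versus 10 from Low, 5 from Mid. No profitable deviation for Player 1.
Holding Player 1 at High: Player 2 gets 4 from Mid, versus 3 from Low, 0 from High. No profitable deviation for Player 2 either.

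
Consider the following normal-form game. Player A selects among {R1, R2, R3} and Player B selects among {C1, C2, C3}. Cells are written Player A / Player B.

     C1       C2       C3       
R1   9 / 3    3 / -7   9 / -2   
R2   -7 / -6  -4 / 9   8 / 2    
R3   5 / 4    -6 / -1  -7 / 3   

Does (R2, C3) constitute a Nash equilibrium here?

No

Holding Player B at C3: Player A gets 8 from R2 but could get 9 by switching to R1. Player A has a profitable deviation.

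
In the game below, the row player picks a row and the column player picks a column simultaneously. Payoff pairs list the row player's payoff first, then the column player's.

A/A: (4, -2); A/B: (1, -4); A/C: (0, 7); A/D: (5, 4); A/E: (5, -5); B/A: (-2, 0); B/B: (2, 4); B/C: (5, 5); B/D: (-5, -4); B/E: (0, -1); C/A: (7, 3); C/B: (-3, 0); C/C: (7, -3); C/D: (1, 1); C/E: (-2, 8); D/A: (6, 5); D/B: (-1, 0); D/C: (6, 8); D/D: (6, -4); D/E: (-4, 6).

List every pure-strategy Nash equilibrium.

Check mutual best responses: a cell is a NE iff neither player can gain by unilaterally deviating.
The row player's best responses — vs A: C (payoff 7); vs B: B (payoff 2); vs C: C (payoff 7); vs D: D (payoff 6); vs E: A (payoff 5).
The column player's best responses — vs A: C (payoff 7); vs B: C (payoff 5); vs C: E (payoff 8); vs D: C (payoff 8).
No cell has both players best-responding. For instance, the row player's best reply to B is B, but against B the column player prefers C over B.

There is no pure-strategy Nash equilibrium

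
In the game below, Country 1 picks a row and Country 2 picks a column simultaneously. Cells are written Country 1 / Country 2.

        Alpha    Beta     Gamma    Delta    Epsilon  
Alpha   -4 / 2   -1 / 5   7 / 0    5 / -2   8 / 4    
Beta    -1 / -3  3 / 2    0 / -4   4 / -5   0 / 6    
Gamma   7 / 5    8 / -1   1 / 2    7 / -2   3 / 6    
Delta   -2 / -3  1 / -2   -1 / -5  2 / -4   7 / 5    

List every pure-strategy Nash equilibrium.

A profile is a Nash equilibrium when each player is best-responding to the other.
Country 1's best responses — vs Alpha: Gamma (payoff 7); vs Beta: Gamma (payoff 8); vs Gamma: Alpha (payoff 7); vs Delta: Gamma (payoff 7); vs Epsilon: Alpha (payoff 8).
Country 2's best responses — vs Alpha: Beta (payoff 5); vs Beta: Epsilon (payoff 6); vs Gamma: Epsilon (payoff 6); vs Delta: Epsilon (payoff 5).
No cell has both players best-responding. For instance, Country 1's best reply to Gamma is Alpha, but against Alpha Country 2 prefers Beta over Gamma.

There is no pure-strategy Nash equilibrium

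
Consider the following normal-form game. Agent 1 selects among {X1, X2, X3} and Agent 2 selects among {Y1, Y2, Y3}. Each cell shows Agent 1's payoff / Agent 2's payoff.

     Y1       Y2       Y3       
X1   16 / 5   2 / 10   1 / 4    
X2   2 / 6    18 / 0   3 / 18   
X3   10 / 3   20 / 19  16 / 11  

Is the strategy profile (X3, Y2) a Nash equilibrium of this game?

Yes

Holding Agent 2 at Y2: Agent 1 gets 20 from X3, versus 2 from X1, 18 from X2. No profitable deviation for Agent 1.
Holding Agent 1 at X3: Agent 2 gets 19 from Y2, versus 3 from Y1, 11 from Y3. No profitable deviation for Agent 2 either.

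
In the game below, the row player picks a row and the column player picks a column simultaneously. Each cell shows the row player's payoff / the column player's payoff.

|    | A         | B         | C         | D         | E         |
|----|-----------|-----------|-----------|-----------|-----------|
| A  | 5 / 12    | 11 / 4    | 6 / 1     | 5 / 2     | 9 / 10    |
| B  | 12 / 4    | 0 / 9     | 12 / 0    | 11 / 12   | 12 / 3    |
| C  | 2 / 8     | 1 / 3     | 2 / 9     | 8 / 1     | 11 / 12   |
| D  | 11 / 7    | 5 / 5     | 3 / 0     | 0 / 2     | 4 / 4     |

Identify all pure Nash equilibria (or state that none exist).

(B, D)

Find each player's best response to every opponent strategy; NE are the intersections.
The row player's best responses — vs A: B (payoff 12); vs B: A (payoff 11); vs C: B (payoff 12); vs D: B (payoff 11); vs E: B (payoff 12).
The column player's best responses — vs A: A (payoff 12); vs B: D (payoff 12); vs C: E (payoff 12); vs D: A (payoff 7).
The only mutual best response is (B, D); neither player gains by switching there.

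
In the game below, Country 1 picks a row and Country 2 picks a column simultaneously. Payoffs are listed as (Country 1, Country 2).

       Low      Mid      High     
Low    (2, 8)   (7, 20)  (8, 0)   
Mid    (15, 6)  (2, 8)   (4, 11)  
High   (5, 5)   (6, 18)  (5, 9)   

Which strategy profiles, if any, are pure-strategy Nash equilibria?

(Low, Mid)

Check mutual best responses: a cell is a NE iff neither player can gain by unilaterally deviating.
Country 1's best responses — vs Low: Mid (payoff 15); vs Mid: Low (payoff 7); vs High: Low (payoff 8).
Country 2's best responses — vs Low: Mid (payoff 20); vs Mid: High (payoff 11); vs High: Mid (payoff 18).
The only mutual best response is (Low, Mid); neither player gains by switching there.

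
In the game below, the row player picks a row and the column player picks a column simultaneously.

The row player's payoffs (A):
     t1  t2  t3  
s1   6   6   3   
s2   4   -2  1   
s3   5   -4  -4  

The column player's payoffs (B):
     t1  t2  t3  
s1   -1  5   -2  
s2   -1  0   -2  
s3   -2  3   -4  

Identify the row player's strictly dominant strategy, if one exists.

s1

Check whether one of the row player's strategies beats all alternatives regardless of what the opponent does.
s1 strictly dominates: vs t1: 6 > each of {4, 5}; vs t2: 6 > each of {-2, -4}; vs t3: 3 > each of {1, -4}.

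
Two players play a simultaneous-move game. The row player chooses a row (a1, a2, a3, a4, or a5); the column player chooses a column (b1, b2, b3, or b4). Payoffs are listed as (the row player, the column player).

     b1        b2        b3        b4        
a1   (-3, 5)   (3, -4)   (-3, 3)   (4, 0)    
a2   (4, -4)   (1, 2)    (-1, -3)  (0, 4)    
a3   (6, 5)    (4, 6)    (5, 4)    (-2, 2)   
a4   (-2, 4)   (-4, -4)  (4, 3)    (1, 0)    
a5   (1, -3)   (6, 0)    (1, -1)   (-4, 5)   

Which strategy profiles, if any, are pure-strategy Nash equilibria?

No pure-strategy Nash equilibrium

Find each player's best response to every opponent strategy; NE are the intersections.
The row player's best responses — vs b1: a3 (payoff 6); vs b2: a5 (payoff 6); vs b3: a3 (payoff 5); vs b4: a1 (payoff 4).
The column player's best responses — vs a1: b1 (payoff 5); vs a2: b4 (payoff 4); vs a3: b2 (payoff 6); vs a4: b1 (payoff 4); vs a5: b4 (payoff 5).
No cell has both players best-responding. For instance, the row player's best reply to b4 is a1, but against a1 the column player prefers b1 over b4.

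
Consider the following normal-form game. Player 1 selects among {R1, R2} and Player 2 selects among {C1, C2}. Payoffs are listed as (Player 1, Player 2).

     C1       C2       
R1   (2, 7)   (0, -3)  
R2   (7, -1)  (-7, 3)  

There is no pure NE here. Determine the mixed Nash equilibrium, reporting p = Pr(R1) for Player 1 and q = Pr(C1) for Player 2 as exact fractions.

p = 2/7, q = 7/12

In a mixed NE each player is indifferent between their pure strategies, so the opponent's mix sets the indifference.
Player 2 indifferent between C1 and C2: p·7 + (1−p)·(-1) = p·(-3) + (1−p)·3 ⟹ (-1) + 8p = 3 + (-6)p ⟹ p = 2/7.
Player 1 indifferent between R1 and R2: q·2 + (1−q)·0 = q·7 + (1−q)·(-7) ⟹ 0 + 2q = (-7) + 14q ⟹ q = 7/12.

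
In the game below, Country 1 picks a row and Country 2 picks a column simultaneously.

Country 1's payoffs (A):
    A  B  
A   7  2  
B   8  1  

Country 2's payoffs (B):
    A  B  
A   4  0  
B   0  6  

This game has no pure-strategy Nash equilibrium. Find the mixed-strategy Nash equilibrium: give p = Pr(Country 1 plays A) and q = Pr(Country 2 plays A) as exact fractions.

Each player's mixing probability is pinned down by making the *other* player indifferent.
Country 2 indifferent between A and B: p·4 + (1−p)·0 = p·0 + (1−p)·6 ⟹ 0 + 4p = 6 + (-6)p ⟹ p = 3/5.
Country 1 indifferent between A and B: q·7 + (1−q)·2 = q·8 + (1−q)·1 ⟹ 2 + 5q = 1 + 7q ⟹ q = 1/2.

p = 3/5, q = 1/2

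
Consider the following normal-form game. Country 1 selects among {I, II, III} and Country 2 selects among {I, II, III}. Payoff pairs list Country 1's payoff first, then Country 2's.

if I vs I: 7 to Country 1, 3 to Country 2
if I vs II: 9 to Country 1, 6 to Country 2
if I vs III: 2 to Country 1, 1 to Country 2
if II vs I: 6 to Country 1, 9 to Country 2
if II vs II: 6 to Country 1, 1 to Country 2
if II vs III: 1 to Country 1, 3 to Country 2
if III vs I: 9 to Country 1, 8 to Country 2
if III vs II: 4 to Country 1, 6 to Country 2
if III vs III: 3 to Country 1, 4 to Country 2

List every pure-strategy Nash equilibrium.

(I, II) and (III, I)

Check mutual best responses: a cell is a NE iff neither player can gain by unilaterally deviating.
Country 1's best responses — vs I: III (payoff 9); vs II: I (payoff 9); vs III: III (payoff 3).
Country 2's best responses — vs I: II (payoff 6); vs II: I (payoff 9); vs III: I (payoff 8).
Mutual best responses occur at (I, II) and (III, I); at each, neither player gains by switching.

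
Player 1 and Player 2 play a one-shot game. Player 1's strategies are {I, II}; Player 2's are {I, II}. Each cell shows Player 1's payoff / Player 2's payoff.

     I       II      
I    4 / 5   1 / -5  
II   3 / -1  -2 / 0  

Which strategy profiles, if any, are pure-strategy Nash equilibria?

A profile is a Nash equilibrium when each player is best-responding to the other.
Player 1's best responses — vs I: I (payoff 4); vs II: I (payoff 1).
Player 2's best responses — vs I: I (payoff 5); vs II: II (payoff 0).
The only mutual best response is (I, I); neither player gains by switching there.

(I, I)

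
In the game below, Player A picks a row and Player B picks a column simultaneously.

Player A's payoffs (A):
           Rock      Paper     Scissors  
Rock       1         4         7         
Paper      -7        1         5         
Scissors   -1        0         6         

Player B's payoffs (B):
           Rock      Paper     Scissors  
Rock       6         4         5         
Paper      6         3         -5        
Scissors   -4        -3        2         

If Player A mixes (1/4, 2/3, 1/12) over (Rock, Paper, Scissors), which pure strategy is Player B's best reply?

Player B's best reply maximizes expected payoff against the mix.
Rock: (1/4)·6 + (2/3)·6 + (1/12)·(-4) = 31/6
Paper: (1/4)·4 + (2/3)·3 + (1/12)·(-3) = 11/4
Scissors: (1/4)·5 + (2/3)·(-5) + (1/12)·2 = -23/12
Highest expected payoff is 31/6, from Rock.

Rock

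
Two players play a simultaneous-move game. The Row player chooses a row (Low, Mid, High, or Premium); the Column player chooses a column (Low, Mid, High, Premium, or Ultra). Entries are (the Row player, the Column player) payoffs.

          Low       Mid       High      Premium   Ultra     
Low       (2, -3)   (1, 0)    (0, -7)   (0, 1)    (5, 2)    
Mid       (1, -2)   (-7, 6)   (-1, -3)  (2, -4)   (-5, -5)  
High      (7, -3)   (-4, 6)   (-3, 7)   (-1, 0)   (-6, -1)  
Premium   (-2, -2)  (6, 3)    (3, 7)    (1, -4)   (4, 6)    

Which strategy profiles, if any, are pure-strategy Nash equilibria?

A profile is a Nash equilibrium when each player is best-responding to the other.
The Row player's best responses — vs Low: High (payoff 7); vs Mid: Premium (payoff 6); vs High: Premium (payoff 3); vs Premium: Mid (payoff 2); vs Ultra: Low (payoff 5).
The Column player's best responses — vs Low: Ultra (payoff 2); vs Mid: Mid (payoff 6); vs High: High (payoff 7); vs Premium: High (payoff 7).
Mutual best responses occur at (Low, Ultra) and (Premium, High); at each, neither player gains by switching.

(Low, Ultra) and (Premium, High)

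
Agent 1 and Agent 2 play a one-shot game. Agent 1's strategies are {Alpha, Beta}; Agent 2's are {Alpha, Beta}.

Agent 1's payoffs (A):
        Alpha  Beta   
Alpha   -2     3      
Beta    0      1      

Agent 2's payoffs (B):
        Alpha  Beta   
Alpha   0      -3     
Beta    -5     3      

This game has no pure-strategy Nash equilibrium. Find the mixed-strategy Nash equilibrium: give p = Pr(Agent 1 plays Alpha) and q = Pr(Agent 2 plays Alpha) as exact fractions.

p = 8/11, q = 1/2

Each player's mixing probability is pinned down by making the *other* player indifferent.
Agent 2 indifferent between Alpha and Beta: p·0 + (1−p)·(-5) = p·(-3) + (1−p)·3 ⟹ (-5) + 5p = 3 + (-6)p ⟹ p = 8/11.
Agent 1 indifferent between Alpha and Beta: q·(-2) + (1−q)·3 = q·0 + (1−q)·1 ⟹ 3 + (-5)q = 1 + (-1)q ⟹ q = 1/2.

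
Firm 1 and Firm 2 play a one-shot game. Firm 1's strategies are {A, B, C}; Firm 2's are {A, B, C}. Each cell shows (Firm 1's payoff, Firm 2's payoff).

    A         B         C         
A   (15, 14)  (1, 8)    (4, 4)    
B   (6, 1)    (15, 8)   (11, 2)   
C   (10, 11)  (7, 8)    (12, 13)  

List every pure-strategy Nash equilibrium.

A profile is a Nash equilibrium when each player is best-responding to the other.
Firm 1's best responses — vs A: A (payoff 15); vs B: B (payoff 15); vs C: C (payoff 12).
Firm 2's best responses — vs A: A (payoff 14); vs B: B (payoff 8); vs C: C (payoff 13).
Mutual best responses occur at (A, A), (B, B), and (C, C); at each, neither player gains by switching.

(A, A), (B, B), and (C, C)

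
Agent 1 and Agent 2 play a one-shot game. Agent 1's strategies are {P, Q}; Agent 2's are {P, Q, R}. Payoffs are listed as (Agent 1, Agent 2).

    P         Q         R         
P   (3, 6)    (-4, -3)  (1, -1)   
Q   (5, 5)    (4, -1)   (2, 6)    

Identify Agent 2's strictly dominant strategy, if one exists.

A strategy is strictly dominant if it gives Agent 2 a strictly higher payoff than every other strategy, against every choice by the opponent.
P is not dominant: against Q, R gives 6 > 5.
Q is not dominant: against P, P gives 6 > -3.
R is not dominant: against P, P gives 6 > -1.
No single strategy is best against every opponent action.

No strictly dominant strategy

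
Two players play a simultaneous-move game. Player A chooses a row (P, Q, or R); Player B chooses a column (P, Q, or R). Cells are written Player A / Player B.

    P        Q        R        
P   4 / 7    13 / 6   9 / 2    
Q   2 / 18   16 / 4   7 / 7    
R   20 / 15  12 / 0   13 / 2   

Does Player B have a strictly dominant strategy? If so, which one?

P

Check whether one of Player B's strategies beats all alternatives regardless of what the opponent does.
P strictly dominates: vs P: 7 > each of {6, 2}; vs Q: 18 > each of {4, 7}; vs R: 15 > each of {0, 2}.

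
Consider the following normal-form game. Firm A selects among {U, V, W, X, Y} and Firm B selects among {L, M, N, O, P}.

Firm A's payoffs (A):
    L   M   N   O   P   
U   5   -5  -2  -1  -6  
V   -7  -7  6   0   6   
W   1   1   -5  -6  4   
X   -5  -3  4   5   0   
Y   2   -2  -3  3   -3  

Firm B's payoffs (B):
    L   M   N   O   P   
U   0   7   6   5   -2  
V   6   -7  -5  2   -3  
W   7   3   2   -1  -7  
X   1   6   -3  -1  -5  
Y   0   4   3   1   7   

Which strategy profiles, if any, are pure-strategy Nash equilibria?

None

A profile is a Nash equilibrium when each player is best-responding to the other.
Firm A's best responses — vs L: U (payoff 5); vs M: W (payoff 1); vs N: V (payoff 6); vs O: X (payoff 5); vs P: V (payoff 6).
Firm B's best responses — vs U: M (payoff 7); vs V: L (payoff 6); vs W: L (payoff 7); vs X: M (payoff 6); vs Y: P (payoff 7).
No cell has both players best-responding. For instance, Firm A's best reply to O is X, but against X Firm B prefers M over O.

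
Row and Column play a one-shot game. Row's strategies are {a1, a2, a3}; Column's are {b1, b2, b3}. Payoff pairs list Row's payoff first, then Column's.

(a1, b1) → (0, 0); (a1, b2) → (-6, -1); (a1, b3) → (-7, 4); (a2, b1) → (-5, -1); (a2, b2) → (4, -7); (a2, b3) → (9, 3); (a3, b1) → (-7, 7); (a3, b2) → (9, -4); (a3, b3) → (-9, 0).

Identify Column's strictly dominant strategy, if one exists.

No strictly dominant strategy

A strategy is strictly dominant if it gives Column a strictly higher payoff than every other strategy, against every choice by the opponent.
b1 is not dominant: against a1, b3 gives 4 > 0.
b2 is not dominant: against a1, b1 gives 0 > -1.
b3 is not dominant: against a3, b1 gives 7 > 0.
No single strategy is best against every opponent action.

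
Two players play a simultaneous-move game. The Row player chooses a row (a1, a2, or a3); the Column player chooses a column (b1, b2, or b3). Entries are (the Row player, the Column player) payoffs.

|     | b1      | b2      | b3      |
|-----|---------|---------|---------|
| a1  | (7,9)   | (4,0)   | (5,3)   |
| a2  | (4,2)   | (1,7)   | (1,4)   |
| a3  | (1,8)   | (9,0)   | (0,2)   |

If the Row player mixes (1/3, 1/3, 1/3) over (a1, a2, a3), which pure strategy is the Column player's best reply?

b1

The Column player's best reply maximizes expected payoff against the mix.
b1: (1/3)·9 + (1/3)·2 + (1/3)·8 = 19/3
b2: (1/3)·0 + (1/3)·7 + (1/3)·0 = 7/3
b3: (1/3)·3 + (1/3)·4 + (1/3)·2 = 3
Highest expected payoff is 19/3, from b1.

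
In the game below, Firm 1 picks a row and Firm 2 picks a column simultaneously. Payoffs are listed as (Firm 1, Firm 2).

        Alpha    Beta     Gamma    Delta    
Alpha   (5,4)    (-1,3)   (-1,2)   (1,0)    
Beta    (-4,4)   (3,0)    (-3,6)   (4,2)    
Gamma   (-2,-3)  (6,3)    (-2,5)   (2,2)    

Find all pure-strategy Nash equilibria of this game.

Find each player's best response to every opponent strategy; NE are the intersections.
Firm 1's best responses — vs Alpha: Alpha (payoff 5); vs Beta: Gamma (payoff 6); vs Gamma: Alpha (payoff -1); vs Delta: Beta (payoff 4).
Firm 2's best responses — vs Alpha: Alpha (payoff 4); vs Beta: Gamma (payoff 6); vs Gamma: Gamma (payoff 5).
The only mutual best response is (Alpha, Alpha); neither player gains by switching there.

(Alpha, Alpha)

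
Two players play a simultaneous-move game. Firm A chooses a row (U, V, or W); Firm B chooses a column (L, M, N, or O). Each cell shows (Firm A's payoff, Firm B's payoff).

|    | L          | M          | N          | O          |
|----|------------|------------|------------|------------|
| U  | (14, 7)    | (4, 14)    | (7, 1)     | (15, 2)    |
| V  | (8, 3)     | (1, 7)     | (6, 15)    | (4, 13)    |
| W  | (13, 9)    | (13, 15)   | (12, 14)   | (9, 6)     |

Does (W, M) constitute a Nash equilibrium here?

Holding Firm B at M: Firm A gets 13 from W, versus 4 from U, 1 from V. No profitable deviation for Firm A.
Holding Firm A at W: Firm B gets 15 from M, versus 9 from L, 14 from N, 6 from O. No profitable deviation for Firm B either.

Yes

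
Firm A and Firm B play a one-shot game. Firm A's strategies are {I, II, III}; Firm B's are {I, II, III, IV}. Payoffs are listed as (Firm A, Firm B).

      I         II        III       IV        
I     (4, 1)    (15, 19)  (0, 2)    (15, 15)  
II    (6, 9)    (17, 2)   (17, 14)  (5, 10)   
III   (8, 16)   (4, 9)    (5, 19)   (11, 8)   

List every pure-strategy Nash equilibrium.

A profile is a Nash equilibrium when each player is best-responding to the other.
Firm A's best responses — vs I: III (payoff 8); vs II: II (payoff 17); vs III: II (payoff 17); vs IV: I (payoff 15).
Firm B's best responses — vs I: II (payoff 19); vs II: III (payoff 14); vs III: III (payoff 19).
The only mutual best response is (II, III); neither player gains by switching there.

(II, III)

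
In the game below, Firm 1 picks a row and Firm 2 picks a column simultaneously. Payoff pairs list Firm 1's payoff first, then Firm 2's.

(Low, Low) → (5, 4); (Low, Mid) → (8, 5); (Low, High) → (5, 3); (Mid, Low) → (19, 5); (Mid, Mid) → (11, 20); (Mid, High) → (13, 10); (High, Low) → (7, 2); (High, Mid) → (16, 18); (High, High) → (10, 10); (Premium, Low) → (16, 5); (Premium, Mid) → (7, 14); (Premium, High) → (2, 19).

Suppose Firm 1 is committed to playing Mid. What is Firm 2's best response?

With Firm 1 fixed at Mid, Firm 2's payoffs are: Low → 5, Mid → 20, High → 10.
The maximum is 20, achieved by Mid.

Mid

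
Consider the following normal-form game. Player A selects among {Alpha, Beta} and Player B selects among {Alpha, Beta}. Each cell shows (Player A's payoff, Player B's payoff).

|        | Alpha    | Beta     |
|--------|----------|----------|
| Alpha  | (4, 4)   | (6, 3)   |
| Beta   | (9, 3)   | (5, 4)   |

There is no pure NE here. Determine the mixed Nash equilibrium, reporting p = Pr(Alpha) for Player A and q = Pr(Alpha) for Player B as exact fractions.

p = 1/2, q = 1/6

Each player's mixing probability is pinned down by making the *other* player indifferent.
Player B indifferent between Alpha and Beta: p·4 + (1−p)·3 = p·3 + (1−p)·4 ⟹ 3 + 1p = 4 + (-1)p ⟹ p = 1/2.
Player A indifferent between Alpha and Beta: q·4 + (1−q)·6 = q·9 + (1−q)·5 ⟹ 6 + (-2)q = 5 + 4q ⟹ q = 1/6.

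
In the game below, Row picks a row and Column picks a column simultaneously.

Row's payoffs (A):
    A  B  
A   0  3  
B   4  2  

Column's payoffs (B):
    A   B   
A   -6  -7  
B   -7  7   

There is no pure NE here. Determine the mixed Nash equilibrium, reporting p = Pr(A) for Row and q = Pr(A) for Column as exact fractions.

Each player's mixing probability is pinned down by making the *other* player indifferent.
Column indifferent between A and B: p·(-6) + (1−p)·(-7) = p·(-7) + (1−p)·7 ⟹ (-7) + 1p = 7 + (-14)p ⟹ p = 14/15.
Row indifferent between A and B: q·0 + (1−q)·3 = q·4 + (1−q)·2 ⟹ 3 + (-3)q = 2 + 2q ⟹ q = 1/5.

p = 14/15, q = 1/5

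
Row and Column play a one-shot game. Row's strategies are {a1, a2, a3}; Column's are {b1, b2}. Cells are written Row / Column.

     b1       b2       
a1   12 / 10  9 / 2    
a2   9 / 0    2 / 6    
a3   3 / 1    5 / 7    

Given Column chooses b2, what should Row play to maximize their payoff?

With Column fixed at b2, Row's payoffs are: a1 → 9, a2 → 2, a3 → 5.
The maximum is 9, achieved by a1.

a1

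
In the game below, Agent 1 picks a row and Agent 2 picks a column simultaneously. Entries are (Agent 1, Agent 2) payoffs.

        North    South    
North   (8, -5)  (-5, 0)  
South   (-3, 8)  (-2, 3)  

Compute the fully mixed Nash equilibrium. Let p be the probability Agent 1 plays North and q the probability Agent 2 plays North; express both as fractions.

In a mixed NE each player is indifferent between their pure strategies, so the opponent's mix sets the indifference.
Agent 2 indifferent between North and South: p·(-5) + (1−p)·8 = p·0 + (1−p)·3 ⟹ 8 + (-13)p = 3 + (-3)p ⟹ p = 1/2.
Agent 1 indifferent between North and South: q·8 + (1−q)·(-5) = q·(-3) + (1−q)·(-2) ⟹ (-5) + 13q = (-2) + (-1)q ⟹ q = 3/14.

p = 1/2, q = 3/14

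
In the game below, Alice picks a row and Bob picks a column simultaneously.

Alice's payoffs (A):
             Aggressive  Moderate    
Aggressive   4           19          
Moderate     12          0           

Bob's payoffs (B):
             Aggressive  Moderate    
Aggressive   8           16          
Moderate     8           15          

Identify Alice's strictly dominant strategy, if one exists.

No strictly dominant strategy

A strategy is strictly dominant if it gives Alice a strictly higher payoff than every other strategy, against every choice by the opponent.
Aggressive is not dominant: against Aggressive, Moderate gives 12 > 4.
Moderate is not dominant: against Moderate, Aggressive gives 19 > 0.
No single strategy is best against every opponent action.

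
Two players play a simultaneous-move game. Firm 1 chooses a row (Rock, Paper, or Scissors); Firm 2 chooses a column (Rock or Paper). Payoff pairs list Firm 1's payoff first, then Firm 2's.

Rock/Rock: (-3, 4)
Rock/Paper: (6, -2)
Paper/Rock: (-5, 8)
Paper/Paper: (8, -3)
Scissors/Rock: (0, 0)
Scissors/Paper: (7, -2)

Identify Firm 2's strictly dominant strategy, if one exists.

Check whether one of Firm 2's strategies beats all alternatives regardless of what the opponent does.
Rock strictly dominates: vs Rock: 4 > -2; vs Paper: 8 > -3; vs Scissors: 0 > -2.

Rock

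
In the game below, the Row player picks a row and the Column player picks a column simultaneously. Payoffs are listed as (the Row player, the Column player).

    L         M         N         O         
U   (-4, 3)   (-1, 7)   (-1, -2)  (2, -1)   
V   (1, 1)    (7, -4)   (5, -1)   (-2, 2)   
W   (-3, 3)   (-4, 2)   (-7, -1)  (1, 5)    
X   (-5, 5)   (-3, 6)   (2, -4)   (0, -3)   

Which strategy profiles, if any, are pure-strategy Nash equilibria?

There is no pure-strategy Nash equilibrium

Check mutual best responses: a cell is a NE iff neither player can gain by unilaterally deviating.
The Row player's best responses — vs L: V (payoff 1); vs M: V (payoff 7); vs N: V (payoff 5); vs O: U (payoff 2).
The Column player's best responses — vs U: M (payoff 7); vs V: O (payoff 2); vs W: O (payoff 5); vs X: M (payoff 6).
No cell has both players best-responding. For instance, the Row player's best reply to O is U, but against U the Column player prefers M over O.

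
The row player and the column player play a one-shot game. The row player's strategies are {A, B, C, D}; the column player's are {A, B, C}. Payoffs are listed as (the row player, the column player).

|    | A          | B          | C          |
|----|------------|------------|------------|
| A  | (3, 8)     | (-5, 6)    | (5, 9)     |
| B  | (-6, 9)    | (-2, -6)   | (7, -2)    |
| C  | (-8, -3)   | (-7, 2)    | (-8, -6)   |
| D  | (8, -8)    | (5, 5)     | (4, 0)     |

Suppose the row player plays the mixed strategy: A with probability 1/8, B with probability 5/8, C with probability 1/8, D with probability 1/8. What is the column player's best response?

A

The column player's best reply maximizes expected payoff against the mix.
A: (1/8)·8 + (5/8)·9 + (1/8)·(-3) + (1/8)·(-8) = 21/4
B: (1/8)·6 + (5/8)·(-6) + (1/8)·2 + (1/8)·5 = -17/8
C: (1/8)·9 + (5/8)·(-2) + (1/8)·(-6) + (1/8)·0 = -7/8
Highest expected payoff is 21/4, from A.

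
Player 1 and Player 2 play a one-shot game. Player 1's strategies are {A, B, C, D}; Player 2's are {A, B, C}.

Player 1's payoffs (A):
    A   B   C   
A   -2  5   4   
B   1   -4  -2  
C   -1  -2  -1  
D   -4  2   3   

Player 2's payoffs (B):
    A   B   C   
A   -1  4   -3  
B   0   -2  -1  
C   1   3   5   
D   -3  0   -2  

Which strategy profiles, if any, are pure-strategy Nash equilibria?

Check mutual best responses: a cell is a NE iff neither player can gain by unilaterally deviating.
Player 1's best responses — vs A: B (payoff 1); vs B: A (payoff 5); vs C: A (payoff 4).
Player 2's best responses — vs A: B (payoff 4); vs B: A (payoff 0); vs C: C (payoff 5); vs D: B (payoff 0).
Mutual best responses occur at (A, B) and (B, A); at each, neither player gains by switching.

(A, B) and (B, A)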